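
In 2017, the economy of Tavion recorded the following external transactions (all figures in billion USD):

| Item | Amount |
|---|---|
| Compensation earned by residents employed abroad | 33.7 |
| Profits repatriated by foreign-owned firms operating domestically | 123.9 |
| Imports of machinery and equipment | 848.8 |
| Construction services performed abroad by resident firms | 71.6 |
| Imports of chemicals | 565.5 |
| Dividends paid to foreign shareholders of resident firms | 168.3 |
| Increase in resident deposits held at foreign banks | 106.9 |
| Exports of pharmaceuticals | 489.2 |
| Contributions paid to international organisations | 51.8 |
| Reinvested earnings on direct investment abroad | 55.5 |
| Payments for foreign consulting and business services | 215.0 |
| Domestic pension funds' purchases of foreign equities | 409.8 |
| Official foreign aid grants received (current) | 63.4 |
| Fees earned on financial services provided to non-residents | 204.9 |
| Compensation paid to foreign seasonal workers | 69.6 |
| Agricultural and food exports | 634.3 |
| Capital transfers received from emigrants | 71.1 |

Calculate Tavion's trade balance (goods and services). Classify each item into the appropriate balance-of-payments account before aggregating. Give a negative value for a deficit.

-229.3

Goods: 489.2 - 565.5 + 634.3 - 848.8 = -290.8
Services: 71.6 + 204.9 - 215.0 = 61.5
Trade balance = -290.8 + 61.5 = -229.3
(Excluded from the trade balance — primary income: compensation earned by residents employed abroad 33.7, profits repatriated by foreign-owned firms operating domestically 123.9, dividends paid to foreign shareholders of resident firms 168.3, reinvested earnings on direct investment abroad 55.5, compensation paid to foreign seasonal workers 69.6; financial account: increase in resident deposits held at foreign banks 106.9, domestic pension funds' purchases of foreign equities 409.8; secondary income: contributions paid to international organisations 51.8, official foreign aid grants received (current) 63.4; capital account: capital transfers received from emigrants 71.1.)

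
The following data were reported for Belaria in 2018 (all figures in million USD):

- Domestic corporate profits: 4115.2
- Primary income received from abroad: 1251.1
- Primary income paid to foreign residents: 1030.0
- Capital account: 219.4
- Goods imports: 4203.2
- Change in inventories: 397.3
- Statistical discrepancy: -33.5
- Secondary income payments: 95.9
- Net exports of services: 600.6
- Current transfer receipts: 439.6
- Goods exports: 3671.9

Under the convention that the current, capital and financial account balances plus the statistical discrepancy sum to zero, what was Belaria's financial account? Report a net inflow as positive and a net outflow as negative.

Goods balance = 3671.9 - 4203.2 = -531.3
Services balance = 600.6
Trade balance (goods + services) = -531.3 + 600.6 = 69.3
Net primary income = 1251.1 - 1030.0 = 221.1
Net secondary income = 439.6 - 95.9 = 343.7
Current account = 69.3 + 221.1 + 343.7 = 634.1
Financial account = -(634.1 + 219.4 + (-33.5)) = -820.0

-820.0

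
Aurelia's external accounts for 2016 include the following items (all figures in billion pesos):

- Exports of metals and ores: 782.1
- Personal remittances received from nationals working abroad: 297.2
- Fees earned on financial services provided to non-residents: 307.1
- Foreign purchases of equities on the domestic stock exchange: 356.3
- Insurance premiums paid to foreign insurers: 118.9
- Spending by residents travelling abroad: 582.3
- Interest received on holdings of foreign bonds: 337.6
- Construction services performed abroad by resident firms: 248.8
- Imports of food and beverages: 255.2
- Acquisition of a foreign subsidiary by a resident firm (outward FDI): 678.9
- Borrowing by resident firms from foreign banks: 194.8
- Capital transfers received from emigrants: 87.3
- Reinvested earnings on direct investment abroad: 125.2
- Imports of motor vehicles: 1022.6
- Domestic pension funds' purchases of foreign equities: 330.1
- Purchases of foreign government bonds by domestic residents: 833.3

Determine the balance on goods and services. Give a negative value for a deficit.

Goods: 782.1 - 1022.6 - 255.2 = -495.7
Services: -118.9 + 307.1 - 582.3 + 248.8 = -145.3
Trade balance = -495.7 + (-145.3) = -641.0
(Excluded from the trade balance — secondary income: personal remittances received from nationals working abroad 297.2; financial account: foreign purchases of equities on the domestic stock exchange 356.3, acquisition of a foreign subsidiary by a resident firm (outward FDI) 678.9, borrowing by resident firms from foreign banks 194.8, domestic pension funds' purchases of foreign equities 330.1, purchases of foreign government bonds by domestic residents 833.3; primary income: interest received on holdings of foreign bonds 337.6, reinvested earnings on direct investment abroad 125.2; capital account: capital transfers received from emigrants 87.3.)

-641.0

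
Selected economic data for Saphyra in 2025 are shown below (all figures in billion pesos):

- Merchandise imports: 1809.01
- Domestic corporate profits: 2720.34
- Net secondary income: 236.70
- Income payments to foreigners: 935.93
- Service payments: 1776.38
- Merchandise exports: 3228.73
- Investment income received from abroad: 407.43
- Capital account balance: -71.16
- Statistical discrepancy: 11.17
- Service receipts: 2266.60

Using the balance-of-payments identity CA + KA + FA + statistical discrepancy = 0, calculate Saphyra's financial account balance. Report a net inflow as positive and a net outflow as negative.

Goods balance = 3228.73 - 1809.01 = 1419.72
Services balance = 2266.60 - 1776.38 = 490.22
Trade balance (goods + services) = 1419.72 + 490.22 = 1909.94
Net primary income = 407.43 - 935.93 = -528.50
Net secondary income = 236.70
Current account = 1909.94 + (-528.50) + 236.70 = 1618.14
Financial account = -(1618.14 + (-71.16) + 11.17) = -1558.15

-1558.15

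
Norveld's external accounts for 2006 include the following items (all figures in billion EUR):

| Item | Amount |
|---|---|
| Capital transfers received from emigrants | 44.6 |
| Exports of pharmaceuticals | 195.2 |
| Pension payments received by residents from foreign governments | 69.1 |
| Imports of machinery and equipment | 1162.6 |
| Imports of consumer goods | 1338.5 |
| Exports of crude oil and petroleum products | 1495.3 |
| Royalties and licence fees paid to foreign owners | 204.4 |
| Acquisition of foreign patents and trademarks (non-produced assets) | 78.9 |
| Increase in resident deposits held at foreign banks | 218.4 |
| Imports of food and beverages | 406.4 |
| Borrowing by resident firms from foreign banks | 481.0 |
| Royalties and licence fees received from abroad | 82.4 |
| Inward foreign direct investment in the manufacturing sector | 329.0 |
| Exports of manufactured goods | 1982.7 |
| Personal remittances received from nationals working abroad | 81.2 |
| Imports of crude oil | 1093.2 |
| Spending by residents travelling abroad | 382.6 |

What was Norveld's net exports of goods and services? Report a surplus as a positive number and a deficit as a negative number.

-832.1

Goods: -1162.6 - 406.4 + 195.2 - 1093.2 - 1338.5 + 1982.7 + 1495.3 = -327.5
Services: -382.6 + 82.4 - 204.4 = -504.6
Trade balance = -327.5 + (-504.6) = -832.1
(Excluded from the trade balance — capital account: capital transfers received from emigrants 44.6, acquisition of foreign patents and trademarks (non-produced assets) 78.9; secondary income: pension payments received by residents from foreign governments 69.1, personal remittances received from nationals working abroad 81.2; financial account: increase in resident deposits held at foreign banks 218.4, borrowing by resident firms from foreign banks 481.0, inward foreign direct investment in the manufacturing sector 329.0.)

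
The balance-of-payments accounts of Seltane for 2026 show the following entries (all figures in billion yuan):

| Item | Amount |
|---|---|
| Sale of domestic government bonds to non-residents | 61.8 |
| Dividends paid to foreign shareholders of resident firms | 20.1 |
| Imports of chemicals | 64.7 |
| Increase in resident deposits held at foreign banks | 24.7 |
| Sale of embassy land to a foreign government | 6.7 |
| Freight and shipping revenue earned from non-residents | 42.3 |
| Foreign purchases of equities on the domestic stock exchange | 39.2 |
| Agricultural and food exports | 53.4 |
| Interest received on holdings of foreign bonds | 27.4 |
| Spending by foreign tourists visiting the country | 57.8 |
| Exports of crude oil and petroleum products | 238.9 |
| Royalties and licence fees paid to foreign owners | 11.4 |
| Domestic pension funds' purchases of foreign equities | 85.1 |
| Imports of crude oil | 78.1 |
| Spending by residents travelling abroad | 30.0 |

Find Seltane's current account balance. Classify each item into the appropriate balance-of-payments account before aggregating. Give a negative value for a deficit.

Goods: 53.4 - 78.1 + 238.9 - 64.7 = 149.5
Services: 42.3 - 11.4 + 57.8 - 30.0 = 58.7
Primary income: 27.4 - 20.1 = 7.3
Current account = 149.5 + 58.7 + 7.3 = 215.5
(Excluded from the current account — financial account: sale of domestic government bonds to non-residents 61.8, increase in resident deposits held at foreign banks 24.7, foreign purchases of equities on the domestic stock exchange 39.2, domestic pension funds' purchases of foreign equities 85.1; capital account: sale of embassy land to a foreign government 6.7.)

215.5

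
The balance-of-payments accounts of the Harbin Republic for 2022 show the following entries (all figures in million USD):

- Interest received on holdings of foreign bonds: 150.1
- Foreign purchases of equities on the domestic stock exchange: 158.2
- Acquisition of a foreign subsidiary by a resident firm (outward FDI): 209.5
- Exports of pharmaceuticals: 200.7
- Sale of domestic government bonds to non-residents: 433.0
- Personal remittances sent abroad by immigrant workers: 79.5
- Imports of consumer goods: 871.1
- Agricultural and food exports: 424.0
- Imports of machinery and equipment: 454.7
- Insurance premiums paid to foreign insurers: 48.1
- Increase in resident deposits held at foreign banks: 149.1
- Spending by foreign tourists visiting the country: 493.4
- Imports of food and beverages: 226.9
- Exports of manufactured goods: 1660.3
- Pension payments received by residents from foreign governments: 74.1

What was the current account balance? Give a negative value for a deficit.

1322.3

Goods: -226.9 - 454.7 + 1660.3 + 424.0 + 200.7 - 871.1 = 732.3
Services: -48.1 + 493.4 = 445.3
Primary income: 150.1
Secondary income: 74.1 - 79.5 = -5.4
Current account = 732.3 + 445.3 + 150.1 + (-5.4) = 1322.3
(Excluded from the current account — financial account: foreign purchases of equities on the domestic stock exchange 158.2, acquisition of a foreign subsidiary by a resident firm (outward FDI) 209.5, sale of domestic government bonds to non-residents 433.0, increase in resident deposits held at foreign banks 149.1.)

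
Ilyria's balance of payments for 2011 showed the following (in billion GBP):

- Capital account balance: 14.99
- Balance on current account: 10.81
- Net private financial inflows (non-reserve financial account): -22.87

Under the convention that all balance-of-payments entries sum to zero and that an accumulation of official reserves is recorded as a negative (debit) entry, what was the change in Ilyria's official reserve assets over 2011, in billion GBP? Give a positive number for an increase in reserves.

Official reserve transactions balance = -(10.81 + 14.99 + (-22.87)) = -2.93
An accumulation of reserves is recorded as a debit (negative entry), so the change in the stock of reserves is the negative of that balance.
Change in official reserves = -(-2.93) = 2.93

2.93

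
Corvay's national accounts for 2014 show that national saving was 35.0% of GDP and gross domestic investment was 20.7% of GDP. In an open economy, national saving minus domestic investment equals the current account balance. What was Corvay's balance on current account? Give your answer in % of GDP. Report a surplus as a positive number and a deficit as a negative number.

S - I = CA (net lending to the rest of the world).
CA = S - I = 35.0 - 20.7 = 14.3

14.3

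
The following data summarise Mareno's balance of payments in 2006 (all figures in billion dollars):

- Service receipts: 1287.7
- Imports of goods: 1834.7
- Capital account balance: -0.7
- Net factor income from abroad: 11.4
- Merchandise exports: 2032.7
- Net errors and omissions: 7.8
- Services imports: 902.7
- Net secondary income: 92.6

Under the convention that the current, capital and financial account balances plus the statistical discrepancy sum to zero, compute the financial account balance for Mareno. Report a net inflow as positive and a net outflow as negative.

-694.1

Goods balance = 2032.7 - 1834.7 = 198.0
Services balance = 1287.7 - 902.7 = 385.0
Trade balance (goods + services) = 198.0 + 385.0 = 583.0
Net primary income = 11.4
Net secondary income = 92.6
Current account = 583.0 + 11.4 + 92.6 = 687.0
Financial account = -(687.0 + (-0.7) + 7.8) = -694.1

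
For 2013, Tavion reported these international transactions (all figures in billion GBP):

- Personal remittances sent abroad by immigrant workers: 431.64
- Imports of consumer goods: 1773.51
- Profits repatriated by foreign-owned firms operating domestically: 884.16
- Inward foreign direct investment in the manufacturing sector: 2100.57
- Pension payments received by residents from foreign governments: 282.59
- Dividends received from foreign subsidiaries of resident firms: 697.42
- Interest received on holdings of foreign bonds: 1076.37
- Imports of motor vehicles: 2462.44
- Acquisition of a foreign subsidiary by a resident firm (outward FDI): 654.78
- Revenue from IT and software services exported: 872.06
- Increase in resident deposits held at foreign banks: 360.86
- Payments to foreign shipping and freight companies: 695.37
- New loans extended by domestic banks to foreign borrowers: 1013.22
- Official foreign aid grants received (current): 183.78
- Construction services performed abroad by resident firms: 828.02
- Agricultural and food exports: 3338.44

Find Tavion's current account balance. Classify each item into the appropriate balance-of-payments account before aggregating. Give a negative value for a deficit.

Goods: -1773.51 + 3338.44 - 2462.44 = -897.51
Services: -695.37 + 872.06 + 828.02 = 1004.71
Primary income: -884.16 + 1076.37 + 697.42 = 889.63
Secondary income: -431.64 + 282.59 + 183.78 = 34.73
Current account = (-897.51) + 1004.71 + 889.63 + 34.73 = 1031.56
(Excluded from the current account — financial account: inward foreign direct investment in the manufacturing sector 2100.57, acquisition of a foreign subsidiary by a resident firm (outward FDI) 654.78, increase in resident deposits held at foreign banks 360.86, new loans extended by domestic banks to foreign borrowers 1013.22.)

1031.56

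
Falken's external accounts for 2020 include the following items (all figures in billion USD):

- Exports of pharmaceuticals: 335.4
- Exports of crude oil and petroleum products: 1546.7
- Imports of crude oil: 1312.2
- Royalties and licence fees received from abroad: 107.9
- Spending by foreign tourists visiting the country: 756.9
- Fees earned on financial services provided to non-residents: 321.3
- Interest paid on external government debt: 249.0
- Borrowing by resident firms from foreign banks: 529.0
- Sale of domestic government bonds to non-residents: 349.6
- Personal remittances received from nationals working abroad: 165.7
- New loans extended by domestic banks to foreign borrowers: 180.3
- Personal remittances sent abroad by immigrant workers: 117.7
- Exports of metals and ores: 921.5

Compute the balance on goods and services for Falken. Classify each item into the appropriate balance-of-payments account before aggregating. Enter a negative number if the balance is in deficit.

2677.5

Goods: 921.5 - 1312.2 + 1546.7 + 335.4 = 1491.4
Services: 321.3 + 756.9 + 107.9 = 1186.1
Trade balance = 1491.4 + 1186.1 = 2677.5
(Excluded from the trade balance — primary income: interest paid on external government debt 249.0; financial account: borrowing by resident firms from foreign banks 529.0, sale of domestic government bonds to non-residents 349.6, new loans extended by domestic banks to foreign borrowers 180.3; secondary income: personal remittances received from nationals working abroad 165.7, personal remittances sent abroad by immigrant workers 117.7.)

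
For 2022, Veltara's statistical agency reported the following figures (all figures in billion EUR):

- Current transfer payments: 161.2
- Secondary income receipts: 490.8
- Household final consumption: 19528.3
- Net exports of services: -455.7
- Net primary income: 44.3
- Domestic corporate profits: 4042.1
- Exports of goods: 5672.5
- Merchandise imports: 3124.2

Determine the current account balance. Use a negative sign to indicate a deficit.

2466.5

Goods balance = 5672.5 - 3124.2 = 2548.3
Services balance = -455.7
Trade balance (goods + services) = 2548.3 + (-455.7) = 2092.6
Net primary income = 44.3
Net secondary income = 490.8 - 161.2 = 329.6
Current account = 2092.6 + 44.3 + 329.6 = 2466.5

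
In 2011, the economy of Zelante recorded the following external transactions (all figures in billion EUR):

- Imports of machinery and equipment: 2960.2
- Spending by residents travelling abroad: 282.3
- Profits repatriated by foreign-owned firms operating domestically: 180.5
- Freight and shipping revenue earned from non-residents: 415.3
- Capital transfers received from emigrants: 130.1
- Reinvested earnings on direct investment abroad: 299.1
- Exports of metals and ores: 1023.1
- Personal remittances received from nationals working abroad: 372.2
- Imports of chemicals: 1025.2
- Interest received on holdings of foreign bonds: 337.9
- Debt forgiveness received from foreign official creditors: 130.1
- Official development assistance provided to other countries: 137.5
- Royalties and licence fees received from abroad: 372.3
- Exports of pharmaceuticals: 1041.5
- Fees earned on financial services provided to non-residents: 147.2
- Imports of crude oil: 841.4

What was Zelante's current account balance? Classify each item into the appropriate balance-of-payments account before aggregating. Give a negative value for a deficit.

Goods: 1023.1 - 841.4 - 1025.2 + 1041.5 - 2960.2 = -2762.2
Services: -282.3 + 372.3 + 415.3 + 147.2 = 652.5
Primary income: -180.5 + 299.1 + 337.9 = 456.5
Secondary income: 372.2 - 137.5 = 234.7
Current account = (-2762.2) + 652.5 + 456.5 + 234.7 = -1418.5
(Excluded from the current account — capital account: capital transfers received from emigrants 130.1, debt forgiveness received from foreign official creditors 130.1.)

-1418.5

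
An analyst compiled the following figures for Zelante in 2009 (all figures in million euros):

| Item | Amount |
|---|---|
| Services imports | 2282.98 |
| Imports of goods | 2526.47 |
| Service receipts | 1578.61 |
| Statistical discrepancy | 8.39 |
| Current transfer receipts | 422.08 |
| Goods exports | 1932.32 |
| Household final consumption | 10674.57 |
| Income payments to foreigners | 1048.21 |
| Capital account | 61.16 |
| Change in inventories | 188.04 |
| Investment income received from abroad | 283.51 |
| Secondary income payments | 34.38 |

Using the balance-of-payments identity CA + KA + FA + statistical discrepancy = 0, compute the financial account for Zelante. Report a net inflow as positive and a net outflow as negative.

Goods balance = 1932.32 - 2526.47 = -594.15
Services balance = 1578.61 - 2282.98 = -704.37
Trade balance (goods + services) = -594.15 + (-704.37) = -1298.52
Net primary income = 283.51 - 1048.21 = -764.70
Net secondary income = 422.08 - 34.38 = 387.70
Current account = -1298.52 + (-764.70) + 387.70 = -1675.52
Financial account = -(-1675.52 + 61.16 + 8.39) = 1605.97

1605.97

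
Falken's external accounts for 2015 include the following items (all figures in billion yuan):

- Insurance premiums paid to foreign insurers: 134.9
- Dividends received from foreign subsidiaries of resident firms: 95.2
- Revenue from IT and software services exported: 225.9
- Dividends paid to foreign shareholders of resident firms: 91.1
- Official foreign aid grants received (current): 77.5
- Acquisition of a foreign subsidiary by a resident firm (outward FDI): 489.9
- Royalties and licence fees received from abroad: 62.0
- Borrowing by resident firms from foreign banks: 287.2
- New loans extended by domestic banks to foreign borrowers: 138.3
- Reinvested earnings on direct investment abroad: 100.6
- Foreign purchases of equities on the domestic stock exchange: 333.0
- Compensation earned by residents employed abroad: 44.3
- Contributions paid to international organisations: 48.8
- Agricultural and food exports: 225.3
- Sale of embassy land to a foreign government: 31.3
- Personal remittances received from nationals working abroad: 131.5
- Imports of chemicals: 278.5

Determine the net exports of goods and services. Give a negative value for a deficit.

Goods: -278.5 + 225.3 = -53.2
Services: 225.9 + 62.0 - 134.9 = 153.0
Trade balance = -53.2 + 153.0 = 99.8
(Excluded from the trade balance — primary income: dividends received from foreign subsidiaries of resident firms 95.2, dividends paid to foreign shareholders of resident firms 91.1, reinvested earnings on direct investment abroad 100.6, compensation earned by residents employed abroad 44.3; secondary income: official foreign aid grants received (current) 77.5, contributions paid to international organisations 48.8, personal remittances received from nationals working abroad 131.5; financial account: acquisition of a foreign subsidiary by a resident firm (outward FDI) 489.9, borrowing by resident firms from foreign banks 287.2, new loans extended by domestic banks to foreign borrowers 138.3, foreign purchases of equities on the domestic stock exchange 333.0; capital account: sale of embassy land to a foreign government 31.3.)

99.8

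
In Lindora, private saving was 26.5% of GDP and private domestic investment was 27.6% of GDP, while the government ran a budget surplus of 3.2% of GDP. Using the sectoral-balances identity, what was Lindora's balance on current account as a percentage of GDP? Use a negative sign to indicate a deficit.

2.1

By the sectoral-balances identity, CA = (S_private - I) + (T - G).
Private balance = 26.5 - 27.6 = -1.1
Government balance (T - G) = 3.2
CA = -1.1 + 3.2 = 2.1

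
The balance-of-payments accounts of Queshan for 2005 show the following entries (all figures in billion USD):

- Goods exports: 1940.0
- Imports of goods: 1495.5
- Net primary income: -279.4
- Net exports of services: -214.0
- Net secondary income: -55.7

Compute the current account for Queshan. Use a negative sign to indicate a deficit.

Goods balance = 1940.0 - 1495.5 = 444.5
Services balance = -214.0
Trade balance (goods + services) = 444.5 + (-214.0) = 230.5
Net primary income = -279.4
Net secondary income = -55.7
Current account = 230.5 + (-279.4) + (-55.7) = -104.6

-104.6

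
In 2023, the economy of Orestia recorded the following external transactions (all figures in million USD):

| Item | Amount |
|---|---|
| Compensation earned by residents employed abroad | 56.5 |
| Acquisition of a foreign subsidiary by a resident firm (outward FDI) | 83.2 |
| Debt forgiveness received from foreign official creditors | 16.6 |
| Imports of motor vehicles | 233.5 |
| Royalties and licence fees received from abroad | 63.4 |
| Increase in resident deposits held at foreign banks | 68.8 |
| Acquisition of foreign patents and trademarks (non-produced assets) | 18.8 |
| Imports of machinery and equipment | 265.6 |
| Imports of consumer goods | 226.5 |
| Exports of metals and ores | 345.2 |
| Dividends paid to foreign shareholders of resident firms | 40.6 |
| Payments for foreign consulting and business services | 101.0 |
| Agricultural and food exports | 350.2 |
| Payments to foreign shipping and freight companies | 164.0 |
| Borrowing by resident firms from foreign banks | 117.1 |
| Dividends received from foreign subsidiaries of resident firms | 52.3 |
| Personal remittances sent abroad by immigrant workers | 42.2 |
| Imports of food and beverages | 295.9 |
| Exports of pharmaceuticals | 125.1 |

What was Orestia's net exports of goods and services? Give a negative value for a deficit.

Goods: -233.5 - 295.9 + 345.2 + 125.1 - 226.5 - 265.6 + 350.2 = -201.0
Services: -101.0 + 63.4 - 164.0 = -201.6
Trade balance = -201.0 + (-201.6) = -402.6
(Excluded from the trade balance — primary income: compensation earned by residents employed abroad 56.5, dividends paid to foreign shareholders of resident firms 40.6, dividends received from foreign subsidiaries of resident firms 52.3; financial account: acquisition of a foreign subsidiary by a resident firm (outward FDI) 83.2, increase in resident deposits held at foreign banks 68.8, borrowing by resident firms from foreign banks 117.1; capital account: debt forgiveness received from foreign official creditors 16.6, acquisition of foreign patents and trademarks (non-produced assets) 18.8; secondary income: personal remittances sent abroad by immigrant workers 42.2.)

-402.6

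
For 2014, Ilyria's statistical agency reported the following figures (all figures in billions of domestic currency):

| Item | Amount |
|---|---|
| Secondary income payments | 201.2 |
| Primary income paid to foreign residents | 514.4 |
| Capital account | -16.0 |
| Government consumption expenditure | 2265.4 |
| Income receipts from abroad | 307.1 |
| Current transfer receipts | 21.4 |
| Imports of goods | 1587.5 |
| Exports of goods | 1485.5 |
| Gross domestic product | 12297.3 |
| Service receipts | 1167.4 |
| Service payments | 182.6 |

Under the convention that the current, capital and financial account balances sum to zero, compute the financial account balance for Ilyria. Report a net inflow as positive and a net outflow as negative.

-479.7

Goods balance = 1485.5 - 1587.5 = -102.0
Services balance = 1167.4 - 182.6 = 984.8
Trade balance (goods + services) = -102.0 + 984.8 = 882.8
Net primary income = 307.1 - 514.4 = -207.3
Net secondary income = 21.4 - 201.2 = -179.8
Current account = 882.8 + (-207.3) + (-179.8) = 495.7
Financial account = -(495.7 + (-16.0)) = -479.7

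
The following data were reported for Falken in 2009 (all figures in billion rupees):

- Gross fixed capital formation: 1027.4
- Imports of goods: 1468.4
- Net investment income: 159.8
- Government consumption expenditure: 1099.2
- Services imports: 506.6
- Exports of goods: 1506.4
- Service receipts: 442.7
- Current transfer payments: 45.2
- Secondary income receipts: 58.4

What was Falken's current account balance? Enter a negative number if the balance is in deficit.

147.1

Goods balance = 1506.4 - 1468.4 = 38.0
Services balance = 442.7 - 506.6 = -63.9
Trade balance (goods + services) = 38.0 + (-63.9) = -25.9
Net primary income = 159.8
Net secondary income = 58.4 - 45.2 = 13.2
Current account = -25.9 + 159.8 + 13.2 = 147.1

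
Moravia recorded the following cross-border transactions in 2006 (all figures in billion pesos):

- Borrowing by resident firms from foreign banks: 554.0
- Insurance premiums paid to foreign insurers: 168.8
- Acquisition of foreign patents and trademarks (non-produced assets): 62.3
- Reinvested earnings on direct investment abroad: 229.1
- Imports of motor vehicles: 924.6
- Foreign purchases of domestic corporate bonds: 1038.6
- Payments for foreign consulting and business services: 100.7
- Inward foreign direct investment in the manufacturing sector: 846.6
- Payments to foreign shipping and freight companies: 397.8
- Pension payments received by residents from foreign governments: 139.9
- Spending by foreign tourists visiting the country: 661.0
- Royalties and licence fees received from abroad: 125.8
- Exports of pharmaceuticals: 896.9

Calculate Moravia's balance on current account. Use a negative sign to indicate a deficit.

460.8

Goods: -924.6 + 896.9 = -27.7
Services: -168.8 + 661.0 - 397.8 + 125.8 - 100.7 = 119.5
Primary income: 229.1
Secondary income: 139.9
Current account = (-27.7) + 119.5 + 229.1 + 139.9 = 460.8
(Excluded from the current account — financial account: borrowing by resident firms from foreign banks 554.0, foreign purchases of domestic corporate bonds 1038.6, inward foreign direct investment in the manufacturing sector 846.6; capital account: acquisition of foreign patents and trademarks (non-produced assets) 62.3.)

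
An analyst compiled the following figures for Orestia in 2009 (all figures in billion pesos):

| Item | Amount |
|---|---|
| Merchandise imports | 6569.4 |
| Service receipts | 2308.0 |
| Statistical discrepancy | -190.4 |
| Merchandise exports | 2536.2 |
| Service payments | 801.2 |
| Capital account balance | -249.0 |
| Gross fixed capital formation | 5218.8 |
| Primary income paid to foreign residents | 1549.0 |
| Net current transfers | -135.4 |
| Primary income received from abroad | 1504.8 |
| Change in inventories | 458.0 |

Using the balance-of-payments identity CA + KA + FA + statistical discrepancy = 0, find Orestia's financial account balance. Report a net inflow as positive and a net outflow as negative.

Goods balance = 2536.2 - 6569.4 = -4033.2
Services balance = 2308.0 - 801.2 = 1506.8
Trade balance (goods + services) = -4033.2 + 1506.8 = -2526.4
Net primary income = 1504.8 - 1549.0 = -44.2
Net secondary income = -135.4
Current account = -2526.4 + (-44.2) + (-135.4) = -2706.0
Financial account = -(-2706.0 + (-249.0) + (-190.4)) = 3145.4

3145.4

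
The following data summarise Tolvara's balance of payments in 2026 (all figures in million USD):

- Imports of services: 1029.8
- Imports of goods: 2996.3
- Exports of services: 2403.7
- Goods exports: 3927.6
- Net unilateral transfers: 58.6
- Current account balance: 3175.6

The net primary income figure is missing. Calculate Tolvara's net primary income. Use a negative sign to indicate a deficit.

Current account = goods balance + services balance + net primary income + net secondary income
Sum of the known components = 2363.8
Net primary income = CA - (known components) = 3175.6 - 2363.8 = 811.8

811.8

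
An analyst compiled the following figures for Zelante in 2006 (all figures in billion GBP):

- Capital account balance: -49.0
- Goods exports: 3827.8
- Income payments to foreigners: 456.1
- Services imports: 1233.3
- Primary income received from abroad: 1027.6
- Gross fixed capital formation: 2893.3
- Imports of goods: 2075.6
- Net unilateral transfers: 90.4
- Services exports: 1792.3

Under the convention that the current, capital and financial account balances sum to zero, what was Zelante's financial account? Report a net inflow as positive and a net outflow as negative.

Goods balance = 3827.8 - 2075.6 = 1752.2
Services balance = 1792.3 - 1233.3 = 559.0
Trade balance (goods + services) = 1752.2 + 559.0 = 2311.2
Net primary income = 1027.6 - 456.1 = 571.5
Net secondary income = 90.4
Current account = 2311.2 + 571.5 + 90.4 = 2973.1
Financial account = -(2973.1 + (-49.0)) = -2924.1

-2924.1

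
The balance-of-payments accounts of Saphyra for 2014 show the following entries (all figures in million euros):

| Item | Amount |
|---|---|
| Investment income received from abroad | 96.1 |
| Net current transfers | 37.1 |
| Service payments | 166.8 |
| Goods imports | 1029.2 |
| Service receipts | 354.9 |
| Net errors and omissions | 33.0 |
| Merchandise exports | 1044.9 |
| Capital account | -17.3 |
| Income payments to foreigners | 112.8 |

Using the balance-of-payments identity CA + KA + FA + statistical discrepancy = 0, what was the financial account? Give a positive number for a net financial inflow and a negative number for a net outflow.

-239.9

Goods balance = 1044.9 - 1029.2 = 15.7
Services balance = 354.9 - 166.8 = 188.1
Trade balance (goods + services) = 15.7 + 188.1 = 203.8
Net primary income = 96.1 - 112.8 = -16.7
Net secondary income = 37.1
Current account = 203.8 + (-16.7) + 37.1 = 224.2
Financial account = -(224.2 + (-17.3) + 33.0) = -239.9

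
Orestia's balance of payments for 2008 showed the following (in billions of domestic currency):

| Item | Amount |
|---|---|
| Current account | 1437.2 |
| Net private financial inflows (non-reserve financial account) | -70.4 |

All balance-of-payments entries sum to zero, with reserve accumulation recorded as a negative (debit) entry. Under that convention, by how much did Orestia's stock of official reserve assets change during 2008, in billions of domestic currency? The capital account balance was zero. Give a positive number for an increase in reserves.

Official reserve transactions balance = -(1437.2 + (-70.4)) = -1366.8
An accumulation of reserves is recorded as a debit (negative entry), so the change in the stock of reserves is the negative of that balance.
Change in official reserves = -(-1366.8) = 1366.8

1366.8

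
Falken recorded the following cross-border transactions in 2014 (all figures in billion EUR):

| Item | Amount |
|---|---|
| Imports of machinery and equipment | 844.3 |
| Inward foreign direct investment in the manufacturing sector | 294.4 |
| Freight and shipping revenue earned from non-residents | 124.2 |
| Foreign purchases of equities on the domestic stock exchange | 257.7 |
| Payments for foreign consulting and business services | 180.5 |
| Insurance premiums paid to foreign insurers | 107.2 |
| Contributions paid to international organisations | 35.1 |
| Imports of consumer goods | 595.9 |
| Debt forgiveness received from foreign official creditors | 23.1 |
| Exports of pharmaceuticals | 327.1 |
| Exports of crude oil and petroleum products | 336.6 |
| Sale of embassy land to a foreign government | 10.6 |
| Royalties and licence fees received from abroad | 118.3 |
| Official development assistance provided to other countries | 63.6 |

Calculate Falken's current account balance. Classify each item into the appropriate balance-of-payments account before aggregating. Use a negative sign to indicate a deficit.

Goods: -595.9 + 336.6 + 327.1 - 844.3 = -776.5
Services: -107.2 - 180.5 + 118.3 + 124.2 = -45.2
Secondary income: -35.1 - 63.6 = -98.7
Current account = (-776.5) + (-45.2) + (-98.7) = -920.4
(Excluded from the current account — financial account: inward foreign direct investment in the manufacturing sector 294.4, foreign purchases of equities on the domestic stock exchange 257.7; capital account: debt forgiveness received from foreign official creditors 23.1, sale of embassy land to a foreign government 10.6.)

-920.4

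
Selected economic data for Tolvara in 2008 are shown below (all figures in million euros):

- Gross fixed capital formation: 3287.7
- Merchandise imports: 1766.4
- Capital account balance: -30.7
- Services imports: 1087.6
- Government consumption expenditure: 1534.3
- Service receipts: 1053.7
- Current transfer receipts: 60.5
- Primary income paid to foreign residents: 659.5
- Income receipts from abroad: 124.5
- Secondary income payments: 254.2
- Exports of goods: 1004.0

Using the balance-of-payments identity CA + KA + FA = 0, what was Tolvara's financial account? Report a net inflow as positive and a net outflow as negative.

Goods balance = 1004.0 - 1766.4 = -762.4
Services balance = 1053.7 - 1087.6 = -33.9
Trade balance (goods + services) = -762.4 + (-33.9) = -796.3
Net primary income = 124.5 - 659.5 = -535.0
Net secondary income = 60.5 - 254.2 = -193.7
Current account = -796.3 + (-535.0) + (-193.7) = -1525.0
Financial account = -(-1525.0 + (-30.7)) = 1555.7

1555.7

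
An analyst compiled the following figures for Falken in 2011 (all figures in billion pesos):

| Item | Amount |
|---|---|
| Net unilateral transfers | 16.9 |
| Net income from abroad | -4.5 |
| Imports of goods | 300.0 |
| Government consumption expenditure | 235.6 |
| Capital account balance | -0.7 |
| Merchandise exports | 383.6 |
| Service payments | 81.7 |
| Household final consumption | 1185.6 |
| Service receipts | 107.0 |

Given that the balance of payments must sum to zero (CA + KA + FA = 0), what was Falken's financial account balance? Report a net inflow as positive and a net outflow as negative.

-120.6

Goods balance = 383.6 - 300.0 = 83.6
Services balance = 107.0 - 81.7 = 25.3
Trade balance (goods + services) = 83.6 + 25.3 = 108.9
Net primary income = -4.5
Net secondary income = 16.9
Current account = 108.9 + (-4.5) + 16.9 = 121.3
Financial account = -(121.3 + (-0.7)) = -120.6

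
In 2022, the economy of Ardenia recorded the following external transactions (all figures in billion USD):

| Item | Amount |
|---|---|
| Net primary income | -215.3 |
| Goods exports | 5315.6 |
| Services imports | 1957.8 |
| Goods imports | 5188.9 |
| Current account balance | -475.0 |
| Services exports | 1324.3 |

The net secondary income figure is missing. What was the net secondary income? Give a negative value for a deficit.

247.1

Current account = goods balance + services balance + net primary income + net secondary income
Sum of the known components = -722.1
Net secondary income = CA - (known components) = -475.0 - (-722.1) = 247.1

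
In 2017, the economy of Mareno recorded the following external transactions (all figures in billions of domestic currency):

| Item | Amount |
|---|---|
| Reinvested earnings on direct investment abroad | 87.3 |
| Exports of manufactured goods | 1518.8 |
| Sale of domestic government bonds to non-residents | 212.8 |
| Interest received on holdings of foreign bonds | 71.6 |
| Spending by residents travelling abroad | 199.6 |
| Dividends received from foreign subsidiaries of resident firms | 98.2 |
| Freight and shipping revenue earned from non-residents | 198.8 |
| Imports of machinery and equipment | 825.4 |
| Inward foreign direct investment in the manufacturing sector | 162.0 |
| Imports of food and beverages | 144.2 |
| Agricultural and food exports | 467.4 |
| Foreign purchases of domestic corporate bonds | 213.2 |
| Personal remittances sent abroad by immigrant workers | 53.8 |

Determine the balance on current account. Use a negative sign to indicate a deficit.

1219.1

Goods: 467.4 + 1518.8 - 144.2 - 825.4 = 1016.6
Services: -199.6 + 198.8 = -0.8
Primary income: 98.2 + 87.3 + 71.6 = 257.1
Secondary income: -53.8
Current account = 1016.6 + (-0.8) + 257.1 + (-53.8) = 1219.1
(Excluded from the current account — financial account: sale of domestic government bonds to non-residents 212.8, inward foreign direct investment in the manufacturing sector 162.0, foreign purchases of domestic corporate bonds 213.2.)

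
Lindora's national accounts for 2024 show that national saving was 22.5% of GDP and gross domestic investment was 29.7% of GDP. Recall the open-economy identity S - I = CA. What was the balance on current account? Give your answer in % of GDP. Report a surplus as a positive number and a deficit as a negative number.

-7.2

S - I = CA (net lending to the rest of the world).
CA = S - I = 22.5 - 29.7 = -7.2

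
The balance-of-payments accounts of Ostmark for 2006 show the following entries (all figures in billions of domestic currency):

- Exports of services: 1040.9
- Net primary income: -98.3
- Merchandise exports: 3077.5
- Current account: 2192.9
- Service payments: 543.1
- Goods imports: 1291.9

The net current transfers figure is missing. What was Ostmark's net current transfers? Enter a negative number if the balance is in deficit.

Current account = goods balance + services balance + net primary income + net secondary income
Sum of the known components = 2185.1
Net current transfers = CA - (known components) = 2192.9 - 2185.1 = 7.8

7.8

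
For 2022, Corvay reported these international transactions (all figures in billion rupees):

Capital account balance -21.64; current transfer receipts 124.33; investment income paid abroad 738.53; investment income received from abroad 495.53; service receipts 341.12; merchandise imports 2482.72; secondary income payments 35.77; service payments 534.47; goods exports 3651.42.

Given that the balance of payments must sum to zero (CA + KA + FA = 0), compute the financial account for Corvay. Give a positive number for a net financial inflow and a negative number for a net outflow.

-799.27

Goods balance = 3651.42 - 2482.72 = 1168.70
Services balance = 341.12 - 534.47 = -193.35
Trade balance (goods + services) = 1168.70 + (-193.35) = 975.35
Net primary income = 495.53 - 738.53 = -243.00
Net secondary income = 124.33 - 35.77 = 88.56
Current account = 975.35 + (-243.00) + 88.56 = 820.91
Financial account = -(820.91 + (-21.64)) = -799.27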